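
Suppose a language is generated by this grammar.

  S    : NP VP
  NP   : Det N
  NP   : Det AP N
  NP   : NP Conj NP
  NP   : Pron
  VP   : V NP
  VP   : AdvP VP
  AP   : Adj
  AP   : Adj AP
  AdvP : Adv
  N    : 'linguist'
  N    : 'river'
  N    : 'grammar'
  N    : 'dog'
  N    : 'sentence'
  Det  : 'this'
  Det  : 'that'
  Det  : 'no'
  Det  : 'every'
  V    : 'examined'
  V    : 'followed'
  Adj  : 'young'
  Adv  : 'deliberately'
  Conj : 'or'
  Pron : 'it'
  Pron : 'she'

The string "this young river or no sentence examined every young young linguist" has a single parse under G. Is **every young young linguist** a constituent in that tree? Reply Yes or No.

[S [NP [NP [Det this] [AP [Adj young]] [N river]] [Conj or] [NP [Det no] [N sentence]]] [VP [V examined] [NP [Det every] [AP [Adj young] [AP [Adj young]]] [N linguist]]]]
The words 'every young young linguist' are exhaustively dominated by a single NP node (built by NP → Det AP N), so they form a constituent.

Yes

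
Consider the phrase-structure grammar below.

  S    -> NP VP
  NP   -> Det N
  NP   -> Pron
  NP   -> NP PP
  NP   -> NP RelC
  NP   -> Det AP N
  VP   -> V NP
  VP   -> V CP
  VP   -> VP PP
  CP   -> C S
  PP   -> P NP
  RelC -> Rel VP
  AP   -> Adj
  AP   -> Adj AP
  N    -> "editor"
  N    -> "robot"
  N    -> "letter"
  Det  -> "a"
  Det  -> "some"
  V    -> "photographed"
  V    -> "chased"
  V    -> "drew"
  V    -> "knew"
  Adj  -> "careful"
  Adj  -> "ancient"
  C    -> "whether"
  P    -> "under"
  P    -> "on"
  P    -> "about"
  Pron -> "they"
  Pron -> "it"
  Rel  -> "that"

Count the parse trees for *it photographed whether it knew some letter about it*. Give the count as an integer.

3

Two of the 3 distinct bracketings:
[S [NP [Pron it]] [VP [V photographed] [CP [C whether] [S [NP [Pron it]] [VP [V knew] [NP [NP [Det some] [N letter]] [PP [P about] [NP [Pron it]]]]]]]]]
[S [NP [Pron it]] [VP [V photographed] [CP [C whether] [S [NP [Pron it]] [VP [VP [V knew] [NP [Det some] [N letter]]] [PP [P about] [NP [Pron it]]]]]]]]
The difference turns on whether NP → NP PP is used at the relevant span, versus an alternative expansion of NP.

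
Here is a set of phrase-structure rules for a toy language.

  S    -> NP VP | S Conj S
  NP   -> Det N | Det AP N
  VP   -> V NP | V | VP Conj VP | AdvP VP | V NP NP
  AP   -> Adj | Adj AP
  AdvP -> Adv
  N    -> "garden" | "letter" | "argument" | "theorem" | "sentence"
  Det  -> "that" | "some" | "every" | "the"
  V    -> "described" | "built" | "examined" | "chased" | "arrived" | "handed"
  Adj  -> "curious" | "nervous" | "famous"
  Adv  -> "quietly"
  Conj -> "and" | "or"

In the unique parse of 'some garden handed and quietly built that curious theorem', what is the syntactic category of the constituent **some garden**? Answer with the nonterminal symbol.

[S [NP [Det some] [N garden]] [VP [VP [V handed]] [Conj and] [VP [AdvP [Adv quietly]] [VP [V built] [NP [Det that] [AP [Adj curious]] [N theorem]]]]]]
The span 'some garden' is the NP node built by NP → Det N.

NP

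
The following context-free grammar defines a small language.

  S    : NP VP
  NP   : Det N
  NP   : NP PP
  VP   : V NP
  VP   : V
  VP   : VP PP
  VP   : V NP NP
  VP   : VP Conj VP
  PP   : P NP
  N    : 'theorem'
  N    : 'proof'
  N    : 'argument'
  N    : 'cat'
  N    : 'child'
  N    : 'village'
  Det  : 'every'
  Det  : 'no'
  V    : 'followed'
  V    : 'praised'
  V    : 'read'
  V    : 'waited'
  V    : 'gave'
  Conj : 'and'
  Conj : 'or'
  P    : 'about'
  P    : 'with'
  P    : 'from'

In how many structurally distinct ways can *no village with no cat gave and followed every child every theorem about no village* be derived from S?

3

Two of the 3 distinct bracketings:
[S [NP [NP [Det no] [N village]] [PP [P with] [NP [Det no] [N cat]]]] [VP [VP [VP [V gave]] [Conj and] [VP [V followed] [NP [Det every] [N child]] [NP [Det every] [N theorem]]]] [PP [P about] [NP [Det no] [N village]]]]]
[S [NP [NP [Det no] [N village]] [PP [P with] [NP [Det no] [N cat]]]] [VP [VP [V gave]] [Conj and] [VP [VP [V followed] [NP [Det every] [N child]] [NP [Det every] [N theorem]]] [PP [P about] [NP [Det no] [N village]]]]]]
The trees differ in how a recursive rule is bracketed over the same span.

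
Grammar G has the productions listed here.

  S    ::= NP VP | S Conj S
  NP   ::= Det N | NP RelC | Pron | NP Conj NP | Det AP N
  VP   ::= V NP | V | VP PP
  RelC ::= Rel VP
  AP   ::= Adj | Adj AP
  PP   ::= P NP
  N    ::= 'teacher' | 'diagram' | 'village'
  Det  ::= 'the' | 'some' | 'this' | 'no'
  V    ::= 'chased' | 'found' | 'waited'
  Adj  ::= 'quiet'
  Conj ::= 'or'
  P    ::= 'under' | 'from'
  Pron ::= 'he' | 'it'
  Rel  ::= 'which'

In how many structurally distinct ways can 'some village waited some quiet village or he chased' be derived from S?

[S [S [NP [Det some] [N village]] [VP [V waited] [NP [Det some] [AP [Adj quiet]] [N village]]]] [Conj or] [S [NP [Pron he]] [VP [V chased]]]]
No rule offers an alternative attachment or grouping for any span, so this is the only derivation.

1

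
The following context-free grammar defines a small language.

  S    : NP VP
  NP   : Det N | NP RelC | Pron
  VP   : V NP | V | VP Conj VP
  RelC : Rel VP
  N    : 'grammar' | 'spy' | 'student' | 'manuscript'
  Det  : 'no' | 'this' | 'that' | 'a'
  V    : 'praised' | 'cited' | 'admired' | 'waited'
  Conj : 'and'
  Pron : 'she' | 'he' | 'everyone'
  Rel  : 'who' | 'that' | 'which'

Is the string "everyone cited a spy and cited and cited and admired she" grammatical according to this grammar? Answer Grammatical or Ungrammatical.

[S [NP [Pron everyone]] [VP [VP [V cited] [NP [Det a] [N spy]]] [Conj and] [VP [VP [V cited]] [Conj and] [VP [VP [V cited]] [Conj and] [VP [V admired] [NP [Pron she]]]]]]]
The bracketing above is licensed at every node by one of the given productions, with S at the root.

Grammatical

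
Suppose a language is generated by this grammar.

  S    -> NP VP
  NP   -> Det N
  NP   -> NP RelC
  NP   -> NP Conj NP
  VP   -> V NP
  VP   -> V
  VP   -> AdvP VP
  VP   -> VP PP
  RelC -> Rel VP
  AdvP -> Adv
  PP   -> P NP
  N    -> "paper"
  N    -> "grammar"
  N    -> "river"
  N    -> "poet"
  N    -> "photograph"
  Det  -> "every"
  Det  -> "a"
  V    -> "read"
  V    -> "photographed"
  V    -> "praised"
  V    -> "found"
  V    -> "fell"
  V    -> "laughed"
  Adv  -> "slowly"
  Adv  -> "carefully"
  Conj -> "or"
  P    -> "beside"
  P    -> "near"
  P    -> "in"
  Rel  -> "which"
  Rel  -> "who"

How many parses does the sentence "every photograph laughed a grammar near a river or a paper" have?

1

[S [NP [Det every] [N photograph]] [VP [VP [V laughed] [NP [Det a] [N grammar]]] [PP [P near] [NP [NP [Det a] [N river]] [Conj or] [NP [Det a] [N paper]]]]]]
No rule offers an alternative attachment or grouping for any span, so this is the only derivation.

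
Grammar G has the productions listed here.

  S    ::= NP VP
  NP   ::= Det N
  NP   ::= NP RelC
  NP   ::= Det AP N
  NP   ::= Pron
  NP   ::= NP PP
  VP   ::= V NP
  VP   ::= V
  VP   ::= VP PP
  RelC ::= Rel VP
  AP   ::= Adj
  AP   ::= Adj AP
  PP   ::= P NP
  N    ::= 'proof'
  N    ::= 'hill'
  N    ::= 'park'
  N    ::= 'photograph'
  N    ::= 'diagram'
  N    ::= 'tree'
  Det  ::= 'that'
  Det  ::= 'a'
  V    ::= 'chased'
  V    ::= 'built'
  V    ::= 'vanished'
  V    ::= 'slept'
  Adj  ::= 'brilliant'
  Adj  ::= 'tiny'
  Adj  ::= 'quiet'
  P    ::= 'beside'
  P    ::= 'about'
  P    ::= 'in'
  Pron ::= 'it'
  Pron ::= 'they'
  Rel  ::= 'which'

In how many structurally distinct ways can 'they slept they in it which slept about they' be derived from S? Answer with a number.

10

Two of the 10 distinct bracketings:
[S [NP [Pron they]] [VP [V slept] [NP [NP [NP [Pron they]] [PP [P in] [NP [Pron it]]]] [RelC [Rel which] [VP [VP [V slept]] [PP [P about] [NP [Pron they]]]]]]]]
[S [NP [Pron they]] [VP [V slept] [NP [NP [Pron they]] [PP [P in] [NP [NP [Pron it]] [RelC [Rel which] [VP [VP [V slept]] [PP [P about] [NP [Pron they]]]]]]]]]]
The trees differ in how a recursive rule is bracketed over the same span.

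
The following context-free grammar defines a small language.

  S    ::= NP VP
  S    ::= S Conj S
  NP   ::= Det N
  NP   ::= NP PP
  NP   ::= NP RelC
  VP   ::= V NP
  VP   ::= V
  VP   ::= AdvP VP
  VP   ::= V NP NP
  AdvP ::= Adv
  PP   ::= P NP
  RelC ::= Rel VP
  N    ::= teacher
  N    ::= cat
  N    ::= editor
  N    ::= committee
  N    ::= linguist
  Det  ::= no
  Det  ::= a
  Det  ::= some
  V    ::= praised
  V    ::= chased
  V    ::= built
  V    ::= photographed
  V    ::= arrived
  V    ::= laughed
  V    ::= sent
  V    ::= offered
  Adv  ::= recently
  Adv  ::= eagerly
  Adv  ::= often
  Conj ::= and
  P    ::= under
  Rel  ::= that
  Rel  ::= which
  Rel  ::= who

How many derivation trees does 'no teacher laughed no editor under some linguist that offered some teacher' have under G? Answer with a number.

4

Two of the 4 distinct bracketings:
[S [NP [Det no] [N teacher]] [VP [V laughed] [NP [NP [Det no] [N editor]] [PP [P under] [NP [NP [Det some] [N linguist]] [RelC [Rel that] [VP [V offered] [NP [Det some] [N teacher]]]]]]]]]
[S [NP [Det no] [N teacher]] [VP [V laughed] [NP [NP [NP [Det no] [N editor]] [PP [P under] [NP [Det some] [N linguist]]]] [RelC [Rel that] [VP [V offered] [NP [Det some] [N teacher]]]]]]]
The trees differ in how a recursive rule is bracketed over the same span.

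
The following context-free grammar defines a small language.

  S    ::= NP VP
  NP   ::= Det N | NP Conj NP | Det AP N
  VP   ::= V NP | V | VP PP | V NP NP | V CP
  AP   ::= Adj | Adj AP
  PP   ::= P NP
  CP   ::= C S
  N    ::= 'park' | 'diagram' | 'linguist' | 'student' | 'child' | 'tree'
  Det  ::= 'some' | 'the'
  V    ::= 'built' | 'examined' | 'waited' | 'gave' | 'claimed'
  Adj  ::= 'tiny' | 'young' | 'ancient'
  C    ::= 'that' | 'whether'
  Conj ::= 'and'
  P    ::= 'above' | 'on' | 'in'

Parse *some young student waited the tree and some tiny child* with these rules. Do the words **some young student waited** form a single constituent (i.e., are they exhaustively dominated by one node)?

[S [NP [Det some] [AP [Adj young]] [N student]] [VP [V waited] [NP [NP [Det the] [N tree]] [Conj and] [NP [Det some] [AP [Adj tiny]] [N child]]]]]
The smallest constituent containing 'some young student waited' is the S spanning 'some young student waited the tree and some tiny child'; no single node in the tree dominates exactly the given words.

No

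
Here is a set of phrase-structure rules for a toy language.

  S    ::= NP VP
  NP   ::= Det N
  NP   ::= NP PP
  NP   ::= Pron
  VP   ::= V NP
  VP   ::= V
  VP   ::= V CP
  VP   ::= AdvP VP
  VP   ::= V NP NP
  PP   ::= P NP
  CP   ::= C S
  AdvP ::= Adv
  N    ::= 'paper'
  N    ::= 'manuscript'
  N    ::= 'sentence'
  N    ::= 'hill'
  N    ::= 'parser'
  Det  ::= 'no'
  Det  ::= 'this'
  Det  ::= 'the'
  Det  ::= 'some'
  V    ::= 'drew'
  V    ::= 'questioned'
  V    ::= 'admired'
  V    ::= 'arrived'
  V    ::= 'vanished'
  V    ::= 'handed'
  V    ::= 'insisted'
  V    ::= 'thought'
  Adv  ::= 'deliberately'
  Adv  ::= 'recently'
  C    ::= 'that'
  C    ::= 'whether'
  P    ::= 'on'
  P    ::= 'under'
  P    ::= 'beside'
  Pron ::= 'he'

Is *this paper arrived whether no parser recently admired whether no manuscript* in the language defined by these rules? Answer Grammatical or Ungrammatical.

For S → NP VP, the only prefix that parses as NP is 'this paper', but the remainder 'arrived whether no parser recently admired whether no manuscript' is not a VP under these rules.

Ungrammatical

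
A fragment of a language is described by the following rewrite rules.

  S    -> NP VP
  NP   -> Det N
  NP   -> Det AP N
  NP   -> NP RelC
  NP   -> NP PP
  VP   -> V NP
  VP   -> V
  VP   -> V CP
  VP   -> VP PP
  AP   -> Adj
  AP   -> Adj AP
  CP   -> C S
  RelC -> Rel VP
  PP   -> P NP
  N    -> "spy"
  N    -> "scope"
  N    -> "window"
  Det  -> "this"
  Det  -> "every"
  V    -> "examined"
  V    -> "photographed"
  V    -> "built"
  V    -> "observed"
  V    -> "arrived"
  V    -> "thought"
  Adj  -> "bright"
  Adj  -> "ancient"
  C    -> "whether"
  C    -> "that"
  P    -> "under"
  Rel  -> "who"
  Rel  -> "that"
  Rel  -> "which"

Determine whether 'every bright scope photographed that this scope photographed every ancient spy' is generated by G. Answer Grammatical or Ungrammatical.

[S [NP [Det every] [AP [Adj bright]] [N scope]] [VP [V photographed] [CP [C that] [S [NP [Det this] [N scope]] [VP [V photographed] [NP [Det every] [AP [Adj ancient]] [N spy]]]]]]]
The bracketing above is licensed at every node by one of the given productions, with S at the root.

Grammatical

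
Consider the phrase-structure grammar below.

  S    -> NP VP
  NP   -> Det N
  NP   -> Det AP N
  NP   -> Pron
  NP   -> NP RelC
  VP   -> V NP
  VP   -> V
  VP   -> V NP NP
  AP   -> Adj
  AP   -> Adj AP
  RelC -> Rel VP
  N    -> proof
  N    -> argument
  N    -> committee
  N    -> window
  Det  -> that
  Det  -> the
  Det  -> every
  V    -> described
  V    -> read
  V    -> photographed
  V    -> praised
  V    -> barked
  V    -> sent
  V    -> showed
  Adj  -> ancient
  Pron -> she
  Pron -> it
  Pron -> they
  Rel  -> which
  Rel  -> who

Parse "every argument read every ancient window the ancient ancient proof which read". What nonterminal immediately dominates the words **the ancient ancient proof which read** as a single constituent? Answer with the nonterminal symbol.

NP

[S [NP [Det every] [N argument]] [VP [V read] [NP [Det every] [AP [Adj ancient]] [N window]] [NP [NP [Det the] [AP [Adj ancient] [AP [Adj ancient]]] [N proof]] [RelC [Rel which] [VP [V read]]]]]]
The span 'the ancient ancient proof which read' is the NP node built by NP → NP RelC.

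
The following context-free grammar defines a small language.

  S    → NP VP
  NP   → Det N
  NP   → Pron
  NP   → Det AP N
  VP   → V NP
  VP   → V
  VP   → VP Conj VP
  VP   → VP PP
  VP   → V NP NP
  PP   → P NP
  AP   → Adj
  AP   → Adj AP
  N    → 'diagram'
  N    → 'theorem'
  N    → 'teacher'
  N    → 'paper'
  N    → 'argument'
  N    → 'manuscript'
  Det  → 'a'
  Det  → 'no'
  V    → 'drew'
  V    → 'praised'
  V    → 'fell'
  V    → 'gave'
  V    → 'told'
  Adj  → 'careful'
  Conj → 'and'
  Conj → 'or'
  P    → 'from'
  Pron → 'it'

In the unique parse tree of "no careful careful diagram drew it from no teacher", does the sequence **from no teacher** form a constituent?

Yes

[S [NP [Det no] [AP [Adj careful] [AP [Adj careful]]] [N diagram]] [VP [VP [V drew] [NP [Pron it]]] [PP [P from] [NP [Det no] [N teacher]]]]]
The words 'from no teacher' are exhaustively dominated by a single PP node (built by PP → P NP), so they form a constituent.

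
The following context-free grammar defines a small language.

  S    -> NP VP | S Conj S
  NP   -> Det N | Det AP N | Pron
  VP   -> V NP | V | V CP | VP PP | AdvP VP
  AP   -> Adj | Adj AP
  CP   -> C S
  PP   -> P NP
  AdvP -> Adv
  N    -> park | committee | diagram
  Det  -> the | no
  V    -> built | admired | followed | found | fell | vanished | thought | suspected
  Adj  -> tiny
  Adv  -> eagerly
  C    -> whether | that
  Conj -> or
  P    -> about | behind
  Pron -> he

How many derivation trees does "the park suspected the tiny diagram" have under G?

[S [NP [Det the] [N park]] [VP [V suspected] [NP [Det the] [AP [Adj tiny]] [N diagram]]]]
No rule offers an alternative attachment or grouping for any span, so this is the only derivation.

1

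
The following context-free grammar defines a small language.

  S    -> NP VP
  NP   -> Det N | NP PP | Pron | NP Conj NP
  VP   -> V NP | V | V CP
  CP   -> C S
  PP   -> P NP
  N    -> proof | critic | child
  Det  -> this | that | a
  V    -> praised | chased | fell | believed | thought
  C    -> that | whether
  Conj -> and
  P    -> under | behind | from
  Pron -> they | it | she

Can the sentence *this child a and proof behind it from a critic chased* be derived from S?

An N word can never sit immediately before a Det word in any string this grammar generates, so the substring 'child a' rules out a derivation.

Ungrammatical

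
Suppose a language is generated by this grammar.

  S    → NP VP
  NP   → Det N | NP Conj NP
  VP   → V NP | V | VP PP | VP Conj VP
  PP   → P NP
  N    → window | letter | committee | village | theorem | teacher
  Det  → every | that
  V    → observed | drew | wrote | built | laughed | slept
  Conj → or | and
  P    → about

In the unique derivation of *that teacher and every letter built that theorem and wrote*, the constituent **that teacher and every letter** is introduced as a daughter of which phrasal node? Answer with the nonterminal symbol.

S

S
  NP
    NP
      Det: that
      N: teacher
    Conj: and
    NP
      Det: every
      N: letter
  VP
    VP
      V: built
      NP
        Det: that
        N: theorem
    Conj: and
    VP
      V: wrote
The span 'that teacher and every letter' is the NP node built by NP → NP Conj NP.
Its mother is the S built by S → NP VP.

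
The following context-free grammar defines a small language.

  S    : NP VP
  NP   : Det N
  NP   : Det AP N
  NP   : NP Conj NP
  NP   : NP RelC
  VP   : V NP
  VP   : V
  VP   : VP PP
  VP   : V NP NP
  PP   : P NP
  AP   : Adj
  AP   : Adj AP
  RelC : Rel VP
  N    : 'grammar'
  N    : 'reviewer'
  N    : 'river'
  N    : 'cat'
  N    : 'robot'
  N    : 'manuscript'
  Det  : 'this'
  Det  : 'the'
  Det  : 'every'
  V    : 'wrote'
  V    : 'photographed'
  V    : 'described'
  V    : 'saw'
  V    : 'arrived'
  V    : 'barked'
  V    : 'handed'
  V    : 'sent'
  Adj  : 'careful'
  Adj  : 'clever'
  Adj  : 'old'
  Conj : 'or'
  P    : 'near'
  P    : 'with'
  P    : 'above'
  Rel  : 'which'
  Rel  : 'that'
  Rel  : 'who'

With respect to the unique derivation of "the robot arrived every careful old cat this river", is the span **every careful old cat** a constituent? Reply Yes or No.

[S [NP [Det the] [N robot]] [VP [V arrived] [NP [Det every] [AP [Adj careful] [AP [Adj old]]] [N cat]] [NP [Det this] [N river]]]]
The words 'every careful old cat' are exhaustively dominated by a single NP node (built by NP → Det AP N), so they form a constituent.

Yes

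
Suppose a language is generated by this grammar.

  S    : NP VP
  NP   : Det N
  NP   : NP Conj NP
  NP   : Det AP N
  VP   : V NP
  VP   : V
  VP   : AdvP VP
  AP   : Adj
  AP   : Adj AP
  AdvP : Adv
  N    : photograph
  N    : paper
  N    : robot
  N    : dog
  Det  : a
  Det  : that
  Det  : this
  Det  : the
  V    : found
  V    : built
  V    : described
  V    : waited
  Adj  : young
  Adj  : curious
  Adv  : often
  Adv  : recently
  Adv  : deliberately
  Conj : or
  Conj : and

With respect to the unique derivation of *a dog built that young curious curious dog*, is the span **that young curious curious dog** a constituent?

[S [NP [Det a] [N dog]] [VP [V built] [NP [Det that] [AP [Adj young] [AP [Adj curious] [AP [Adj curious]]]] [N dog]]]]
The words 'that young curious curious dog' are exhaustively dominated by a single NP node (built by NP → Det AP N), so they form a constituent.

Yes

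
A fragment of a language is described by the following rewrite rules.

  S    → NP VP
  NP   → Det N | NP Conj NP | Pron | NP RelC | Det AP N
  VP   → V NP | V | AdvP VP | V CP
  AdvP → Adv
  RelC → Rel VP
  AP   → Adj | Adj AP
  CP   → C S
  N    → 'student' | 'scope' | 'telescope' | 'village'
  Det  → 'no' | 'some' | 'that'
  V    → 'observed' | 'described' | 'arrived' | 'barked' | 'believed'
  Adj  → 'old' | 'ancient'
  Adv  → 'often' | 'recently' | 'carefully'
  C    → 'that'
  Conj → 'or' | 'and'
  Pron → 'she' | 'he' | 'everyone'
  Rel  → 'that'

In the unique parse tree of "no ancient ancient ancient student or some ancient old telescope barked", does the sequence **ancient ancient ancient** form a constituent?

[S [NP [NP [Det no] [AP [Adj ancient] [AP [Adj ancient] [AP [Adj ancient]]]] [N student]] [Conj or] [NP [Det some] [AP [Adj ancient] [AP [Adj old]]] [N telescope]]] [VP [V barked]]]
The words 'ancient ancient ancient' are exhaustively dominated by a single AP node (built by AP → Adj AP), so they form a constituent.

Yes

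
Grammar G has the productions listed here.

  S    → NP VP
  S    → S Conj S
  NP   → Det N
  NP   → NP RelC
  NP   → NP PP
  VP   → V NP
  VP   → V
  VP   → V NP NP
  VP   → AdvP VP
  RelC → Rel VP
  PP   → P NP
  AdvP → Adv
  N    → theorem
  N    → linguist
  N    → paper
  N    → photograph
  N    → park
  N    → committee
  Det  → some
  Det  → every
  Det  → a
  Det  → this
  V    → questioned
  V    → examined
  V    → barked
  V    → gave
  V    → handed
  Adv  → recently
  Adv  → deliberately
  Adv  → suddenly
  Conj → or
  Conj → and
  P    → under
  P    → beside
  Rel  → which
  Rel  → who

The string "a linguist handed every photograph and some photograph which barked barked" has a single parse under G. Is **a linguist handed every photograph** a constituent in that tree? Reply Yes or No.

Yes

[S [S [NP [Det a] [N linguist]] [VP [V handed] [NP [Det every] [N photograph]]]] [Conj and] [S [NP [NP [Det some] [N photograph]] [RelC [Rel which] [VP [V barked]]]] [VP [V barked]]]]
The words 'a linguist handed every photograph' are exhaustively dominated by a single S node (built by S → NP VP), so they form a constituent.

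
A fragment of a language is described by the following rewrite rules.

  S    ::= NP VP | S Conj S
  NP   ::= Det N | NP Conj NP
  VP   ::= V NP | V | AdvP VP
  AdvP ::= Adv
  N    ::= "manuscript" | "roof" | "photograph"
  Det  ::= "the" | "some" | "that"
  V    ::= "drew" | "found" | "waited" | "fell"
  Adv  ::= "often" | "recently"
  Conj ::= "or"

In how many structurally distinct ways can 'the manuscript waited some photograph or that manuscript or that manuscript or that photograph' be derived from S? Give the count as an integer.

Two of the 5 distinct bracketings:
[S [NP [Det the] [N manuscript]] [VP [V waited] [NP [NP [Det some] [N photograph]] [Conj or] [NP [NP [Det that] [N manuscript]] [Conj or] [NP [NP [Det that] [N manuscript]] [Conj or] [NP [Det that] [N photograph]]]]]]]
[S [NP [Det the] [N manuscript]] [VP [V waited] [NP [NP [Det some] [N photograph]] [Conj or] [NP [NP [NP [Det that] [N manuscript]] [Conj or] [NP [Det that] [N manuscript]]] [Conj or] [NP [Det that] [N photograph]]]]]]
The trees differ in how a recursive rule is bracketed over the same span.

5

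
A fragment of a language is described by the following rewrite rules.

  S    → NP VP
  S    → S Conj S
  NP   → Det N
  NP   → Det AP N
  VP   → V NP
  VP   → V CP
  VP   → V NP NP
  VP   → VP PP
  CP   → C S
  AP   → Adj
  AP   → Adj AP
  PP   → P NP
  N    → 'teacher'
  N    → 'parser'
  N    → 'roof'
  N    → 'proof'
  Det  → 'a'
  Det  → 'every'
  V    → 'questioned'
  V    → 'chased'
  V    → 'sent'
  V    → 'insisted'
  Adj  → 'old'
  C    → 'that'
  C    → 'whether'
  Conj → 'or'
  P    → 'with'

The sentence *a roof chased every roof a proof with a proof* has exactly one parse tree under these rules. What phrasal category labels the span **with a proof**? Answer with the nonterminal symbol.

S
  NP
    Det: a
    N: roof
  VP
    VP
      V: chased
      NP
        Det: every
        N: roof
      NP
        Det: a
        N: proof
    PP
      P: with
      NP
        Det: a
        N: proof
The span 'with a proof' is the PP node built by PP → P NP.

PP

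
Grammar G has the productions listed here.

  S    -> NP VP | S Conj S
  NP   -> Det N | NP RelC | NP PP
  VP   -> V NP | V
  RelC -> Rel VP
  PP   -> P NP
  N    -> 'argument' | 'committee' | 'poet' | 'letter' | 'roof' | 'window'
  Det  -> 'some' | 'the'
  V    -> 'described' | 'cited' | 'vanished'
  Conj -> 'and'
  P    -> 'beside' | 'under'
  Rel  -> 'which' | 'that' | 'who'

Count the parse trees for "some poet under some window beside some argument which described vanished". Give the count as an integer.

5

Two of the 5 distinct bracketings:
[S [NP [NP [NP [Det some] [N poet]] [PP [P under] [NP [NP [Det some] [N window]] [PP [P beside] [NP [Det some] [N argument]]]]]] [RelC [Rel which] [VP [V described]]]] [VP [V vanished]]]
[S [NP [NP [NP [NP [Det some] [N poet]] [PP [P under] [NP [Det some] [N window]]]] [PP [P beside] [NP [Det some] [N argument]]]] [RelC [Rel which] [VP [V described]]]] [VP [V vanished]]]
The trees differ in how a recursive rule is bracketed over the same span.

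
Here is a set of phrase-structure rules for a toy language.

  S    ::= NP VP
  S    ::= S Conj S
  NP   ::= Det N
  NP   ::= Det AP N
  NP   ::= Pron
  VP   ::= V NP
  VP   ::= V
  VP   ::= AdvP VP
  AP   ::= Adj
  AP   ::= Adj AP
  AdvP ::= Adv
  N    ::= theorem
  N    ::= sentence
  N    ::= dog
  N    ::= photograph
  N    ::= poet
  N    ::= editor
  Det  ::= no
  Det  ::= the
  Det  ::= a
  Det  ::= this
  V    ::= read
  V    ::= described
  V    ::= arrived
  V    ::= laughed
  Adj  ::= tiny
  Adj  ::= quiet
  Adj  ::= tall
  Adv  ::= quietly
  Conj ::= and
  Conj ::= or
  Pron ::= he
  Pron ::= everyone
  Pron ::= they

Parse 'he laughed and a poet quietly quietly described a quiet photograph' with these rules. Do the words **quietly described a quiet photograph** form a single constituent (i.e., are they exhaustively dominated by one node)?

Yes

[S [S [NP [Pron he]] [VP [V laughed]]] [Conj and] [S [NP [Det a] [N poet]] [VP [AdvP [Adv quietly]] [VP [AdvP [Adv quietly]] [VP [V described] [NP [Det a] [AP [Adj quiet]] [N photograph]]]]]]]
The words 'quietly described a quiet photograph' are exhaustively dominated by a single VP node (built by VP → AdvP VP), so they form a constituent.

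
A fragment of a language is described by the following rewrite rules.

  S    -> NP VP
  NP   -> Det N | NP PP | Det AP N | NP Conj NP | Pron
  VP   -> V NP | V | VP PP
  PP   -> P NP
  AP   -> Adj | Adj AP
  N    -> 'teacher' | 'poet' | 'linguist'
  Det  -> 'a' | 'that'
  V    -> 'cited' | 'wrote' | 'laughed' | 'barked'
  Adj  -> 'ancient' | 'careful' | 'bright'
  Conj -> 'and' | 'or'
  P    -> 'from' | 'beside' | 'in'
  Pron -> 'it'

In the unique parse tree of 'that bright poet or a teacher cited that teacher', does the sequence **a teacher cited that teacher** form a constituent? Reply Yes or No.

[S [NP [NP [Det that] [AP [Adj bright]] [N poet]] [Conj or] [NP [Det a] [N teacher]]] [VP [V cited] [NP [Det that] [N teacher]]]]
The smallest constituent containing 'a teacher cited that teacher' is the S spanning 'that bright poet or a teacher cited that teacher'; no single node in the tree dominates exactly the given words.

No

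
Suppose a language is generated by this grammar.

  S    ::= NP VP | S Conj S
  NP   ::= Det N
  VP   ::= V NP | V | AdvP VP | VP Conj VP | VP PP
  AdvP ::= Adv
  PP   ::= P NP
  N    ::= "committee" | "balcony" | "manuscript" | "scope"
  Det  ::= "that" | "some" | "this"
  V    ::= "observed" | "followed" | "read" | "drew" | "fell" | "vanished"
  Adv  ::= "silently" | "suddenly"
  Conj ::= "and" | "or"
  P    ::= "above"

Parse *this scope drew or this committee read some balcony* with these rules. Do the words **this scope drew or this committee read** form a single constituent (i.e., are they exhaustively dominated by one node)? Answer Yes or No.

No

[S [S [NP [Det this] [N scope]] [VP [V drew]]] [Conj or] [S [NP [Det this] [N committee]] [VP [V read] [NP [Det some] [N balcony]]]]]
The smallest constituent containing 'this scope drew or this committee read' is the S spanning 'this scope drew or this committee read some balcony'; no single node in the tree dominates exactly the given words.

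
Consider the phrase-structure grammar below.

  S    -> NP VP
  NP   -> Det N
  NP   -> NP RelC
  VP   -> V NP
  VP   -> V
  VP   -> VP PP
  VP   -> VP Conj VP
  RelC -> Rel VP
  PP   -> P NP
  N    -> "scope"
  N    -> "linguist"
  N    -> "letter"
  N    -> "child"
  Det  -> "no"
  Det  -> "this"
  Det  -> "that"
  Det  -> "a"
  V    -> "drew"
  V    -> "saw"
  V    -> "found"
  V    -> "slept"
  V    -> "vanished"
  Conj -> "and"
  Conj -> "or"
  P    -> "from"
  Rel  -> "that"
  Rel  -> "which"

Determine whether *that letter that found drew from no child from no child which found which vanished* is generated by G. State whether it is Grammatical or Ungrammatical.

Grammatical

S
  NP
    NP
      Det: that
      N: letter
    RelC
      Rel: that
      VP
        V: found
  VP
    VP
      VP
        V: drew
      PP
        P: from
        NP
          Det: no
          N: child
    PP
      P: from
      NP
        NP
          NP
            Det: no
            N: child
          RelC
            Rel: which
            VP
              V: found
        RelC
          Rel: which
          VP
            V: vanished
Each bracket corresponds to one application of a listed rule, so the string is derivable from S.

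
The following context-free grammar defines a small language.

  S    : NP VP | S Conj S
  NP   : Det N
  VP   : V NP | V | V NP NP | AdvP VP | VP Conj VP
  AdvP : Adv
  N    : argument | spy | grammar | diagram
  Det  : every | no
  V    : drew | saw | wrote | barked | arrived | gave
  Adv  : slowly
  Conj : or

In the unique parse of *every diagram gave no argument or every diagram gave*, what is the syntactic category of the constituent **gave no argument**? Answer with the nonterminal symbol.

VP

[S [S [NP [Det every] [N diagram]] [VP [V gave] [NP [Det no] [N argument]]]] [Conj or] [S [NP [Det every] [N diagram]] [VP [V gave]]]]
The span 'gave no argument' is the VP node built by VP → V NP.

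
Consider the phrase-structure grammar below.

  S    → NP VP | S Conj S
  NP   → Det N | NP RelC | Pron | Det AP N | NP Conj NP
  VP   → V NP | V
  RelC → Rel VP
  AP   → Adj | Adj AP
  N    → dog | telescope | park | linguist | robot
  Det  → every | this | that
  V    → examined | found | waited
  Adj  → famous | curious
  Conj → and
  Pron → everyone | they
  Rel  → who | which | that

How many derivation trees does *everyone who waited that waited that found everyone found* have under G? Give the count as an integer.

1

[S [NP [NP [NP [NP [Pron everyone]] [RelC [Rel who] [VP [V waited]]]] [RelC [Rel that] [VP [V waited]]]] [RelC [Rel that] [VP [V found] [NP [Pron everyone]]]]] [VP [V found]]]
No rule offers an alternative attachment or grouping for any span, so this is the only derivation.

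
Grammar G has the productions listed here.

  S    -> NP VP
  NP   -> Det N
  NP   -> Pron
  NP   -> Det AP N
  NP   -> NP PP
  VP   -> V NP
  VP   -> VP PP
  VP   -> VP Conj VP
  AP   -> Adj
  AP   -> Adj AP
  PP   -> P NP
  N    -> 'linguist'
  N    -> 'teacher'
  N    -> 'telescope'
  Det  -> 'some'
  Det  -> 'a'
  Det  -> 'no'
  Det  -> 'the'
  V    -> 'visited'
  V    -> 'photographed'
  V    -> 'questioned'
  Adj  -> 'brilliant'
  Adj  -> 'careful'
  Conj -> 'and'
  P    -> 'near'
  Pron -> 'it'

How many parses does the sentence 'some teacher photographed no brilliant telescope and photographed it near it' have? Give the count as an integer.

3

Two of the 3 distinct bracketings:
[S [NP [Det some] [N teacher]] [VP [VP [VP [V photographed] [NP [Det no] [AP [Adj brilliant]] [N telescope]]] [Conj and] [VP [V photographed] [NP [Pron it]]]] [PP [P near] [NP [Pron it]]]]]
[S [NP [Det some] [N teacher]] [VP [VP [V photographed] [NP [Det no] [AP [Adj brilliant]] [N telescope]]] [Conj and] [VP [V photographed] [NP [NP [Pron it]] [PP [P near] [NP [Pron it]]]]]]]
The difference turns on whether NP → NP PP is used at the relevant span, versus an alternative expansion of NP.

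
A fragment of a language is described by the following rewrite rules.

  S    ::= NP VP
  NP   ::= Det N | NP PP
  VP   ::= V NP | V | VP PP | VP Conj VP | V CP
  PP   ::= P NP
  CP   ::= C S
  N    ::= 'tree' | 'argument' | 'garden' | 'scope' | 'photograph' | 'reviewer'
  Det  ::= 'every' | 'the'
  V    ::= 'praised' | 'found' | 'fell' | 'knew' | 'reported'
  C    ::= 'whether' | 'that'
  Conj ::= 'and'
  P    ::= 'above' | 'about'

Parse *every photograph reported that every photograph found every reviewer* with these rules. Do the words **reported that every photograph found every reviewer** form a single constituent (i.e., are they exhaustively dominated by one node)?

[S [NP [Det every] [N photograph]] [VP [V reported] [CP [C that] [S [NP [Det every] [N photograph]] [VP [V found] [NP [Det every] [N reviewer]]]]]]]
The words 'reported that every photograph found every reviewer' are exhaustively dominated by a single VP node (built by VP → V CP), so they form a constituent.

Yes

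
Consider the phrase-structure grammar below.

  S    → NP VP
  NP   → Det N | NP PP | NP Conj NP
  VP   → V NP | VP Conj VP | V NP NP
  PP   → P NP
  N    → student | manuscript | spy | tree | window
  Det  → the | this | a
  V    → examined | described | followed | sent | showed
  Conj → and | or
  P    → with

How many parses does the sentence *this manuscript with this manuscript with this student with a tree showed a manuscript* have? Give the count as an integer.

5

Two of the 5 distinct bracketings:
[S [NP [NP [Det this] [N manuscript]] [PP [P with] [NP [NP [Det this] [N manuscript]] [PP [P with] [NP [NP [Det this] [N student]] [PP [P with] [NP [Det a] [N tree]]]]]]]] [VP [V showed] [NP [Det a] [N manuscript]]]]
[S [NP [NP [Det this] [N manuscript]] [PP [P with] [NP [NP [NP [Det this] [N manuscript]] [PP [P with] [NP [Det this] [N student]]]] [PP [P with] [NP [Det a] [N tree]]]]]] [VP [V showed] [NP [Det a] [N manuscript]]]]
The trees differ in how a recursive rule is bracketed over the same span.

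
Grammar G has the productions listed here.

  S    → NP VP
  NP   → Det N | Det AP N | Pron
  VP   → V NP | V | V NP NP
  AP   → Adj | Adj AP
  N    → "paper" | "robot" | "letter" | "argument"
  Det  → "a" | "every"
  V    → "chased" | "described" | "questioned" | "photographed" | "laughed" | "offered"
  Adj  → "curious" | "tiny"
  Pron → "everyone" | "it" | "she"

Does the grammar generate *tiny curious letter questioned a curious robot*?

For S → NP VP, no prefix of the string parses as an NP.

Ungrammatical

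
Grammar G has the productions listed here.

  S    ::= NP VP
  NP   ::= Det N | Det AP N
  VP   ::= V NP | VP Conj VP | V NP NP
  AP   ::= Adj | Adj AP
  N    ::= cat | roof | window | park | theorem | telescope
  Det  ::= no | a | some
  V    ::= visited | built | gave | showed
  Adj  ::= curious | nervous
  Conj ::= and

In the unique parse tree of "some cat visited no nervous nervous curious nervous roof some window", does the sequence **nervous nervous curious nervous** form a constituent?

[S [NP [Det some] [N cat]] [VP [V visited] [NP [Det no] [AP [Adj nervous] [AP [Adj nervous] [AP [Adj curious] [AP [Adj nervous]]]]] [N roof]] [NP [Det some] [N window]]]]
The words 'nervous nervous curious nervous' are exhaustively dominated by a single AP node (built by AP → Adj AP), so they form a constituent.

Yes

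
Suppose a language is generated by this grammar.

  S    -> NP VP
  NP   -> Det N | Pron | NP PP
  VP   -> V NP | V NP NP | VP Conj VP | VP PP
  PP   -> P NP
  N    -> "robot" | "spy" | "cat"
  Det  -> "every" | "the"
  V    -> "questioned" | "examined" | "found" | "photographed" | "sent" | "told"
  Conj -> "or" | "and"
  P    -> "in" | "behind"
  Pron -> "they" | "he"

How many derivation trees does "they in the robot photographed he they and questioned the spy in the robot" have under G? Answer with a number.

3

Two of the 3 distinct bracketings:
[S [NP [NP [Pron they]] [PP [P in] [NP [Det the] [N robot]]]] [VP [VP [V photographed] [NP [Pron he]] [NP [Pron they]]] [Conj and] [VP [V questioned] [NP [NP [Det the] [N spy]] [PP [P in] [NP [Det the] [N robot]]]]]]]
[S [NP [NP [Pron they]] [PP [P in] [NP [Det the] [N robot]]]] [VP [VP [V photographed] [NP [Pron he]] [NP [Pron they]]] [Conj and] [VP [VP [V questioned] [NP [Det the] [N spy]]] [PP [P in] [NP [Det the] [N robot]]]]]]
The difference turns on whether VP → VP PP is used at the relevant span, versus an alternative expansion of VP.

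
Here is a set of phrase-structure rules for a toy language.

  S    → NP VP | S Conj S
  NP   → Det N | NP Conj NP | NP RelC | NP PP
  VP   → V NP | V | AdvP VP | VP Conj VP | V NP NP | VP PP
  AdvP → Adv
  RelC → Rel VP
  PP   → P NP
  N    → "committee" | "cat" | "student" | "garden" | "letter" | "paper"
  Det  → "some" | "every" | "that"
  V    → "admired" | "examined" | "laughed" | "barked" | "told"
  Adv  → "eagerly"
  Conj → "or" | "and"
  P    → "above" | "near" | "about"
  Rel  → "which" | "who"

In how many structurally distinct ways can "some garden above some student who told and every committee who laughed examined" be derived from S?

Two of the 7 distinct bracketings:
[S [NP [NP [NP [NP [Det some] [N garden]] [PP [P above] [NP [Det some] [N student]]]] [RelC [Rel who] [VP [V told]]]] [Conj and] [NP [NP [Det every] [N committee]] [RelC [Rel who] [VP [V laughed]]]]] [VP [V examined]]]
[S [NP [NP [NP [Det some] [N garden]] [PP [P above] [NP [NP [Det some] [N student]] [RelC [Rel who] [VP [V told]]]]]] [Conj and] [NP [NP [Det every] [N committee]] [RelC [Rel who] [VP [V laughed]]]]] [VP [V examined]]]
The trees differ in how a recursive rule is bracketed over the same span.

7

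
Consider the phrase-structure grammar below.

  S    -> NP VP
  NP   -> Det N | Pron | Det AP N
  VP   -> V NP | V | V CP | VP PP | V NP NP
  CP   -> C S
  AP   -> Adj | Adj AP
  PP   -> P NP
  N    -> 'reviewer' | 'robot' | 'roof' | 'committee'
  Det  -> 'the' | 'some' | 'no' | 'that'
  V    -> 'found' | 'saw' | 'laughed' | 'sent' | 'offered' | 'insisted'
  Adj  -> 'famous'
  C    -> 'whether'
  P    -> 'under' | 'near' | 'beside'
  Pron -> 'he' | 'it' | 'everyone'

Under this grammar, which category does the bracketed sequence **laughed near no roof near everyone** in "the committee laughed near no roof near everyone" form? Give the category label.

VP

[S [NP [Det the] [N committee]] [VP [VP [VP [V laughed]] [PP [P near] [NP [Det no] [N roof]]]] [PP [P near] [NP [Pron everyone]]]]]
The span 'laughed near no roof near everyone' is the VP node built by VP → VP PP.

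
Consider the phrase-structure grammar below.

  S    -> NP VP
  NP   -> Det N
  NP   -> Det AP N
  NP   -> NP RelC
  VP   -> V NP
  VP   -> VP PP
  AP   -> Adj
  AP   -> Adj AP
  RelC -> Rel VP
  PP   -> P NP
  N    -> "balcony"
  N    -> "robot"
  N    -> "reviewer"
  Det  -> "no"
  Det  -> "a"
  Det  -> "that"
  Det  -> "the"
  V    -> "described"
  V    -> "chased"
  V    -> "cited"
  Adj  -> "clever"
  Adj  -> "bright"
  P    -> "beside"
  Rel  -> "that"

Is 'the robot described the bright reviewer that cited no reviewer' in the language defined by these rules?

[S [NP [Det the] [N robot]] [VP [V described] [NP [NP [Det the] [AP [Adj bright]] [N reviewer]] [RelC [Rel that] [VP [V cited] [NP [Det no] [N reviewer]]]]]]]
Every word is introduced by a lexical rule and the phrasal rules combine the resulting categories into a single S.

Grammatical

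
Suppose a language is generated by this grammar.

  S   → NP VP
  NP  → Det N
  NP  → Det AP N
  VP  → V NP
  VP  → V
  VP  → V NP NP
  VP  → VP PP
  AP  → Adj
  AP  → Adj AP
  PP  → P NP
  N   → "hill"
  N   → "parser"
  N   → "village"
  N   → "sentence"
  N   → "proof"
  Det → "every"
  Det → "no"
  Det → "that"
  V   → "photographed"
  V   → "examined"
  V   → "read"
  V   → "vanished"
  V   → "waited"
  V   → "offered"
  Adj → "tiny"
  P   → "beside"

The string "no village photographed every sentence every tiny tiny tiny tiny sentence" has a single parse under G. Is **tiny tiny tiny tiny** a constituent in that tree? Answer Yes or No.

Yes

[S [NP [Det no] [N village]] [VP [V photographed] [NP [Det every] [N sentence]] [NP [Det every] [AP [Adj tiny] [AP [Adj tiny] [AP [Adj tiny] [AP [Adj tiny]]]]] [N sentence]]]]
The words 'tiny tiny tiny tiny' are exhaustively dominated by a single AP node (built by AP → Adj AP), so they form a constituent.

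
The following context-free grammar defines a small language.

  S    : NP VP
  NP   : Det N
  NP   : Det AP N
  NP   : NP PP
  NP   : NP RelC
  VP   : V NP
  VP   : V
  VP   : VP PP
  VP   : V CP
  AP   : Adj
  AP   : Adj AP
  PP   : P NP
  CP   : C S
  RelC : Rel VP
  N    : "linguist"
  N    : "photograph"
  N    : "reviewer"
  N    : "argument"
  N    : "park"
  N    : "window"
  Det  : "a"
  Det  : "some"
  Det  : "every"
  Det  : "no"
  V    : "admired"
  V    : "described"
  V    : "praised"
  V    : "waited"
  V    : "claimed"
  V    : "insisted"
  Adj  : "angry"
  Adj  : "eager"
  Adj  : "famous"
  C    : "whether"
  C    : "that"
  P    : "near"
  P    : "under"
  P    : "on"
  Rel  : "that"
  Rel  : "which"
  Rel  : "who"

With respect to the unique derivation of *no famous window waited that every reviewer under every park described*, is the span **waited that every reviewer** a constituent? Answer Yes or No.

[S [NP [Det no] [AP [Adj famous]] [N window]] [VP [V waited] [CP [C that] [S [NP [NP [Det every] [N reviewer]] [PP [P under] [NP [Det every] [N park]]]] [VP [V described]]]]]]
The smallest constituent containing 'waited that every reviewer' is the VP spanning 'waited that every reviewer under every park described'; no single node in the tree dominates exactly the given words.

No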